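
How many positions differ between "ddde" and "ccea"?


Comparing "ddde" and "ccea" position by position:
  Position 0: 'd' vs 'c' => DIFFER
  Position 1: 'd' vs 'c' => DIFFER
  Position 2: 'd' vs 'e' => DIFFER
  Position 3: 'e' vs 'a' => DIFFER
Positions that differ: 4

4


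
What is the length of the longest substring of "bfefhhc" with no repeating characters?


Input: "bfefhhc"
Sliding window (track last position of each char):
  Position 0 ('b'): window [0,0] length 1 -- new best
  Position 1 ('f'): window [0,1] length 2 -- new best
  Position 2 ('e'): window [0,2] length 3 -- new best
  Position 3 ('f'): repeat (last at 1), move window start to 2
  Position 3 ('f'): window [2,3] length 2
  Position 4 ('h'): window [2,4] length 3
  Position 5 ('h'): repeat (last at 4), move window start to 5
  Position 5 ('h'): window [5,5] length 1
  Position 6 ('c'): window [5,6] length 2
Longest substring with no repeats: "bfe" with length 3

3


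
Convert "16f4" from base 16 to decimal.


Input: "16f4" in base 16
Positional expansion:
  Digit '1' (value 1) x 16^3 = 4096
  Digit '6' (value 6) x 16^2 = 1536
  Digit 'f' (value 15) x 16^1 = 240
  Digit '4' (value 4) x 16^0 = 4
Sum = 5876

5876


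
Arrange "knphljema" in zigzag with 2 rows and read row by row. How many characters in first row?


Zigzag "knphljema" into 2 rows:
Placing characters:
  'k' => row 0
  'n' => row 1
  'p' => row 0
  'h' => row 1
  'l' => row 0
  'j' => row 1
  'e' => row 0
  'm' => row 1
  'a' => row 0
Rows:
  Row 0: "kplea"
  Row 1: "nhjm"
First row length: 5

5


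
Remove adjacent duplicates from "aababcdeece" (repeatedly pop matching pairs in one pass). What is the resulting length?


Input: aababcdeece
Stack-based adjacent duplicate removal:
  Read 'a': push. Stack: a
  Read 'a': matches stack top 'a' => pop. Stack: (empty)
  Read 'b': push. Stack: b
  Read 'a': push. Stack: ba
  Read 'b': push. Stack: bab
  Read 'c': push. Stack: babc
  Read 'd': push. Stack: babcd
  Read 'e': push. Stack: babcde
  Read 'e': matches stack top 'e' => pop. Stack: babcd
  Read 'c': push. Stack: babcdc
  Read 'e': push. Stack: babcdce
Final stack: "babcdce" (length 7)

7


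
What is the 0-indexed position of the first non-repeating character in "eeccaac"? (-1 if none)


Input: eeccaac
Character frequencies:
  'a': 2
  'c': 3
  'e': 2
Scanning left to right for freq == 1:
  Position 0 ('e'): freq=2, skip
  Position 1 ('e'): freq=2, skip
  Position 2 ('c'): freq=3, skip
  Position 3 ('c'): freq=3, skip
  Position 4 ('a'): freq=2, skip
  Position 5 ('a'): freq=2, skip
  Position 6 ('c'): freq=3, skip
  No unique character found => answer = -1

-1


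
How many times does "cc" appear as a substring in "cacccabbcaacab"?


Searching for "cc" in "cacccabbcaacab"
Scanning each position:
  Position 0: "ca" => no
  Position 1: "ac" => no
  Position 2: "cc" => MATCH
  Position 3: "cc" => MATCH
  Position 4: "ca" => no
  Position 5: "ab" => no
  Position 6: "bb" => no
  Position 7: "bc" => no
  Position 8: "ca" => no
  Position 9: "aa" => no
  Position 10: "ac" => no
  Position 11: "ca" => no
  Position 12: "ab" => no
Total occurrences: 2

2


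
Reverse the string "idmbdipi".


Input: idmbdipi
Reading characters right to left:
  Position 7: 'i'
  Position 6: 'p'
  Position 5: 'i'
  Position 4: 'd'
  Position 3: 'b'
  Position 2: 'm'
  Position 1: 'd'
  Position 0: 'i'
Reversed: ipidbmdi

ipidbmdi


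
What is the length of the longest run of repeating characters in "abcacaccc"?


Input: "abcacaccc"
Scanning for longest run:
  Position 1 ('b'): new char, reset run to 1
  Position 2 ('c'): new char, reset run to 1
  Position 3 ('a'): new char, reset run to 1
  Position 4 ('c'): new char, reset run to 1
  Position 5 ('a'): new char, reset run to 1
  Position 6 ('c'): new char, reset run to 1
  Position 7 ('c'): continues run of 'c', length=2
  Position 8 ('c'): continues run of 'c', length=3
Longest run: 'c' with length 3

3


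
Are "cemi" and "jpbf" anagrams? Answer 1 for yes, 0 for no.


Strings: "cemi", "jpbf"
Sorted first:  ceim
Sorted second: bfjp
Differ at position 0: 'c' vs 'b' => not anagrams

0


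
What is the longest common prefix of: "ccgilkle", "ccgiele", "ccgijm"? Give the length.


Words: ccgilkle, ccgiele, ccgijm
  Position 0: all 'c' => match
  Position 1: all 'c' => match
  Position 2: all 'g' => match
  Position 3: all 'i' => match
  Position 4: ('l', 'e', 'j') => mismatch, stop
LCP = "ccgi" (length 4)

4


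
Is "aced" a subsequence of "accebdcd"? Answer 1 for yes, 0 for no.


Check if "aced" is a subsequence of "accebdcd"
Greedy scan:
  Position 0 ('a'): matches sub[0] = 'a'
  Position 1 ('c'): matches sub[1] = 'c'
  Position 2 ('c'): no match needed
  Position 3 ('e'): matches sub[2] = 'e'
  Position 4 ('b'): no match needed
  Position 5 ('d'): matches sub[3] = 'd'
  Position 6 ('c'): no match needed
  Position 7 ('d'): no match needed
All 4 characters matched => is a subsequence

1


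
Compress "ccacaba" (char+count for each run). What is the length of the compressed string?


Input: ccacaba
Runs:
  'c' x 2 => "c2"
  'a' x 1 => "a1"
  'c' x 1 => "c1"
  'a' x 1 => "a1"
  'b' x 1 => "b1"
  'a' x 1 => "a1"
Compressed: "c2a1c1a1b1a1"
Compressed length: 12

12


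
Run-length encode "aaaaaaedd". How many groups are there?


Input: aaaaaaedd
Scanning for consecutive runs:
  Group 1: 'a' x 6 (positions 0-5)
  Group 2: 'e' x 1 (positions 6-6)
  Group 3: 'd' x 2 (positions 7-8)
Total groups: 3

3


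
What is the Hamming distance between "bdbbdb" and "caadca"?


Comparing "bdbbdb" and "caadca" position by position:
  Position 0: 'b' vs 'c' => differ
  Position 1: 'd' vs 'a' => differ
  Position 2: 'b' vs 'a' => differ
  Position 3: 'b' vs 'd' => differ
  Position 4: 'd' vs 'c' => differ
  Position 5: 'b' vs 'a' => differ
Total differences (Hamming distance): 6

6


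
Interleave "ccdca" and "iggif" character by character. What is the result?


Interleaving "ccdca" and "iggif":
  Position 0: 'c' from first, 'i' from second => "ci"
  Position 1: 'c' from first, 'g' from second => "cg"
  Position 2: 'd' from first, 'g' from second => "dg"
  Position 3: 'c' from first, 'i' from second => "ci"
  Position 4: 'a' from first, 'f' from second => "af"
Result: cicgdgciaf

cicgdgciaf


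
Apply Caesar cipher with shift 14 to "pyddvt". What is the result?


Caesar cipher: shift "pyddvt" by 14
  'p' (pos 15) + 14 = pos 3 = 'd'
  'y' (pos 24) + 14 = pos 12 = 'm'
  'd' (pos 3) + 14 = pos 17 = 'r'
  'd' (pos 3) + 14 = pos 17 = 'r'
  'v' (pos 21) + 14 = pos 9 = 'j'
  't' (pos 19) + 14 = pos 7 = 'h'
Result: dmrrjh

dmrrjh


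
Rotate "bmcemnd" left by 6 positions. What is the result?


Input: "bmcemnd", rotate left by 6
First 6 characters: "bmcemn"
Remaining characters: "d"
Concatenate remaining + first: "d" + "bmcemn" = "dbmcemn"

dbmcemn


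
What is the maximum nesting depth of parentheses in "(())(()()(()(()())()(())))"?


Input: "(())(()()(()(()())()(())))"
Tracking depth:
  Position 0 '(': depth becomes 1
  Position 1 '(': depth becomes 2
  Position 2 ')': depth becomes 1
  Position 3 ')': depth becomes 0
  Position 4 '(': depth becomes 1
  Position 5 '(': depth becomes 2
  Position 6 ')': depth becomes 1
  Position 7 '(': depth becomes 2
  Position 8 ')': depth becomes 1
  Position 9 '(': depth becomes 2
  Position 10 '(': depth becomes 3
  Position 11 ')': depth becomes 2
  Position 12 '(': depth becomes 3
  Position 13 '(': depth becomes 4
  Position 14 ')': depth becomes 3
  Position 15 '(': depth becomes 4
  Position 16 ')': depth becomes 3
  Position 17 ')': depth becomes 2
  Position 18 '(': depth becomes 3
  Position 19 ')': depth becomes 2
  Position 20 '(': depth becomes 3
  Position 21 '(': depth becomes 4
  Position 22 ')': depth becomes 3
  Position 23 ')': depth becomes 2
  Position 24 ')': depth becomes 1
  Position 25 ')': depth becomes 0
Maximum depth reached: 4

4


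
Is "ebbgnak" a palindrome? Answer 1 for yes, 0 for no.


Input: ebbgnak
Reversed: kangbbe
  Compare pos 0 ('e') with pos 6 ('k'): MISMATCH
  Compare pos 1 ('b') with pos 5 ('a'): MISMATCH
  Compare pos 2 ('b') with pos 4 ('n'): MISMATCH
Result: not a palindrome

0


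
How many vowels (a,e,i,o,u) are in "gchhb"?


Input: gchhb
Checking each character:
  'g' at position 0: consonant
  'c' at position 1: consonant
  'h' at position 2: consonant
  'h' at position 3: consonant
  'b' at position 4: consonant
Total vowels: 0

0


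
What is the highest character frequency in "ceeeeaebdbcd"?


Input: ceeeeaebdbcd
Character counts:
  'a': 1
  'b': 2
  'c': 2
  'd': 2
  'e': 5
Maximum frequency: 5

5


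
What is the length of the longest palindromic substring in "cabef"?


Input: "cabef"
Checking substrings for palindromes:
  No multi-char palindromic substrings found
Longest palindromic substring: "c" with length 1

1


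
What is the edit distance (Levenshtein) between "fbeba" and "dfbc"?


Computing edit distance: "fbeba" -> "dfbc"
DP table:
           d    f    b    c
      0    1    2    3    4
  f   1    1    1    2    3
  b   2    2    2    1    2
  e   3    3    3    2    2
  b   4    4    4    3    3
  a   5    5    5    4    4
Edit distance = dp[5][4] = 4

4


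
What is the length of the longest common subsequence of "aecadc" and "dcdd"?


LCS of "aecadc" and "dcdd"
DP table:
           d    c    d    d
      0    0    0    0    0
  a   0    0    0    0    0
  e   0    0    0    0    0
  c   0    0    1    1    1
  a   0    0    1    1    1
  d   0    1    1    2    2
  c   0    1    2    2    2
LCS length = dp[6][4] = 2

2


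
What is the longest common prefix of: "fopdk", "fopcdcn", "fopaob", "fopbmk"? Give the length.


Words: fopdk, fopcdcn, fopaob, fopbmk
  Position 0: all 'f' => match
  Position 1: all 'o' => match
  Position 2: all 'p' => match
  Position 3: ('d', 'c', 'a', 'b') => mismatch, stop
LCP = "fop" (length 3)

3


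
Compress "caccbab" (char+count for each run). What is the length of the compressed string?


Input: caccbab
Runs:
  'c' x 1 => "c1"
  'a' x 1 => "a1"
  'c' x 2 => "c2"
  'b' x 1 => "b1"
  'a' x 1 => "a1"
  'b' x 1 => "b1"
Compressed: "c1a1c2b1a1b1"
Compressed length: 12

12


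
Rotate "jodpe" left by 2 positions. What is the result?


Input: "jodpe", rotate left by 2
First 2 characters: "jo"
Remaining characters: "dpe"
Concatenate remaining + first: "dpe" + "jo" = "dpejo"

dpejo


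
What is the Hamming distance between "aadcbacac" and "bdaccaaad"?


Comparing "aadcbacac" and "bdaccaaad" position by position:
  Position 0: 'a' vs 'b' => differ
  Position 1: 'a' vs 'd' => differ
  Position 2: 'd' vs 'a' => differ
  Position 3: 'c' vs 'c' => same
  Position 4: 'b' vs 'c' => differ
  Position 5: 'a' vs 'a' => same
  Position 6: 'c' vs 'a' => differ
  Position 7: 'a' vs 'a' => same
  Position 8: 'c' vs 'd' => differ
Total differences (Hamming distance): 6

6


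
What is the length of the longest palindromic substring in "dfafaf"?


Input: "dfafaf"
Checking substrings for palindromes:
  [1:6] "fafaf" (len 5) => palindrome
  [1:4] "faf" (len 3) => palindrome
  [2:5] "afa" (len 3) => palindrome
  [3:6] "faf" (len 3) => palindrome
Longest palindromic substring: "fafaf" with length 5

5


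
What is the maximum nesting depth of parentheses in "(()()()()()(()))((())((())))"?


Input: "(()()()()()(()))((())((())))"
Tracking depth:
  Position 0 '(': depth becomes 1
  Position 1 '(': depth becomes 2
  Position 2 ')': depth becomes 1
  Position 3 '(': depth becomes 2
  Position 4 ')': depth becomes 1
  Position 5 '(': depth becomes 2
  Position 6 ')': depth becomes 1
  Position 7 '(': depth becomes 2
  Position 8 ')': depth becomes 1
  Position 9 '(': depth becomes 2
  Position 10 ')': depth becomes 1
  Position 11 '(': depth becomes 2
  Position 12 '(': depth becomes 3
  Position 13 ')': depth becomes 2
  Position 14 ')': depth becomes 1
  Position 15 ')': depth becomes 0
  Position 16 '(': depth becomes 1
  Position 17 '(': depth becomes 2
  Position 18 '(': depth becomes 3
  Position 19 ')': depth becomes 2
  Position 20 ')': depth becomes 1
  Position 21 '(': depth becomes 2
  Position 22 '(': depth becomes 3
  Position 23 '(': depth becomes 4
  Position 24 ')': depth becomes 3
  Position 25 ')': depth becomes 2
  Position 26 ')': depth becomes 1
  Position 27 ')': depth becomes 0
Maximum depth reached: 4

4


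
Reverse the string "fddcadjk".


Input: fddcadjk
Reading characters right to left:
  Position 7: 'k'
  Position 6: 'j'
  Position 5: 'd'
  Position 4: 'a'
  Position 3: 'c'
  Position 2: 'd'
  Position 1: 'd'
  Position 0: 'f'
Reversed: kjdacddf

kjdacddf


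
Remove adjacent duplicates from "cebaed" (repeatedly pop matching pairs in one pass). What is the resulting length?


Input: cebaed
Stack-based adjacent duplicate removal:
  Read 'c': push. Stack: c
  Read 'e': push. Stack: ce
  Read 'b': push. Stack: ceb
  Read 'a': push. Stack: ceba
  Read 'e': push. Stack: cebae
  Read 'd': push. Stack: cebaed
Final stack: "cebaed" (length 6)

6


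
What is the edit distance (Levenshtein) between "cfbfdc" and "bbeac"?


Computing edit distance: "cfbfdc" -> "bbeac"
DP table:
           b    b    e    a    c
      0    1    2    3    4    5
  c   1    1    2    3    4    4
  f   2    2    2    3    4    5
  b   3    2    2    3    4    5
  f   4    3    3    3    4    5
  d   5    4    4    4    4    5
  c   6    5    5    5    5    4
Edit distance = dp[6][5] = 4

4


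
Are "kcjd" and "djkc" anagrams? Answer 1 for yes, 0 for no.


Strings: "kcjd", "djkc"
Sorted first:  cdjk
Sorted second: cdjk
Sorted forms match => anagrams

1


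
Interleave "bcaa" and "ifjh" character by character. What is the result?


Interleaving "bcaa" and "ifjh":
  Position 0: 'b' from first, 'i' from second => "bi"
  Position 1: 'c' from first, 'f' from second => "cf"
  Position 2: 'a' from first, 'j' from second => "aj"
  Position 3: 'a' from first, 'h' from second => "ah"
Result: bicfajah

bicfajah


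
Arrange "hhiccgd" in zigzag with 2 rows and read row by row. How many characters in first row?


Zigzag "hhiccgd" into 2 rows:
Placing characters:
  'h' => row 0
  'h' => row 1
  'i' => row 0
  'c' => row 1
  'c' => row 0
  'g' => row 1
  'd' => row 0
Rows:
  Row 0: "hicd"
  Row 1: "hcg"
First row length: 4

4


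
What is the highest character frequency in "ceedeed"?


Input: ceedeed
Character counts:
  'c': 1
  'd': 2
  'e': 4
Maximum frequency: 4

4


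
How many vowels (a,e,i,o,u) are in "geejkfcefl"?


Input: geejkfcefl
Checking each character:
  'g' at position 0: consonant
  'e' at position 1: vowel (running total: 1)
  'e' at position 2: vowel (running total: 2)
  'j' at position 3: consonant
  'k' at position 4: consonant
  'f' at position 5: consonant
  'c' at position 6: consonant
  'e' at position 7: vowel (running total: 3)
  'f' at position 8: consonant
  'l' at position 9: consonant
Total vowels: 3

3


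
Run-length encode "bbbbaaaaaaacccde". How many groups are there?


Input: bbbbaaaaaaacccde
Scanning for consecutive runs:
  Group 1: 'b' x 4 (positions 0-3)
  Group 2: 'a' x 7 (positions 4-10)
  Group 3: 'c' x 3 (positions 11-13)
  Group 4: 'd' x 1 (positions 14-14)
  Group 5: 'e' x 1 (positions 15-15)
Total groups: 5

5


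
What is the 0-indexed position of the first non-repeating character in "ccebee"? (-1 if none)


Input: ccebee
Character frequencies:
  'b': 1
  'c': 2
  'e': 3
Scanning left to right for freq == 1:
  Position 0 ('c'): freq=2, skip
  Position 1 ('c'): freq=2, skip
  Position 2 ('e'): freq=3, skip
  Position 3 ('b'): unique! => answer = 3

3


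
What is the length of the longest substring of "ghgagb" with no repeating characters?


Input: "ghgagb"
Sliding window (track last position of each char):
  Position 0 ('g'): window [0,0] length 1 -- new best
  Position 1 ('h'): window [0,1] length 2 -- new best
  Position 2 ('g'): repeat (last at 0), move window start to 1
  Position 2 ('g'): window [1,2] length 2
  Position 3 ('a'): window [1,3] length 3 -- new best
  Position 4 ('g'): repeat (last at 2), move window start to 3
  Position 4 ('g'): window [3,4] length 2
  Position 5 ('b'): window [3,5] length 3
Longest substring with no repeats: "hga" with length 3

3


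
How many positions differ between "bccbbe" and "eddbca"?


Comparing "bccbbe" and "eddbca" position by position:
  Position 0: 'b' vs 'e' => DIFFER
  Position 1: 'c' vs 'd' => DIFFER
  Position 2: 'c' vs 'd' => DIFFER
  Position 3: 'b' vs 'b' => same
  Position 4: 'b' vs 'c' => DIFFER
  Position 5: 'e' vs 'a' => DIFFER
Positions that differ: 5

5


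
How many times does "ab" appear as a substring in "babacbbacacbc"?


Searching for "ab" in "babacbbacacbc"
Scanning each position:
  Position 0: "ba" => no
  Position 1: "ab" => MATCH
  Position 2: "ba" => no
  Position 3: "ac" => no
  Position 4: "cb" => no
  Position 5: "bb" => no
  Position 6: "ba" => no
  Position 7: "ac" => no
  Position 8: "ca" => no
  Position 9: "ac" => no
  Position 10: "cb" => no
  Position 11: "bc" => no
Total occurrences: 1

1


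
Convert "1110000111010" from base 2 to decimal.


Input: "1110000111010" in base 2
Positional expansion:
  Digit '1' (value 1) x 2^12 = 4096
  Digit '1' (value 1) x 2^11 = 2048
  Digit '1' (value 1) x 2^10 = 1024
  Digit '0' (value 0) x 2^9 = 0
  Digit '0' (value 0) x 2^8 = 0
  Digit '0' (value 0) x 2^7 = 0
  Digit '0' (value 0) x 2^6 = 0
  Digit '1' (value 1) x 2^5 = 32
  Digit '1' (value 1) x 2^4 = 16
  Digit '1' (value 1) x 2^3 = 8
  Digit '0' (value 0) x 2^2 = 0
  Digit '1' (value 1) x 2^1 = 2
  Digit '0' (value 0) x 2^0 = 0
Sum = 7226

7226


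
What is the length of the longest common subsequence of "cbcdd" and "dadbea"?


LCS of "cbcdd" and "dadbea"
DP table:
           d    a    d    b    e    a
      0    0    0    0    0    0    0
  c   0    0    0    0    0    0    0
  b   0    0    0    0    1    1    1
  c   0    0    0    0    1    1    1
  d   0    1    1    1    1    1    1
  d   0    1    1    2    2    2    2
LCS length = dp[5][6] = 2

2


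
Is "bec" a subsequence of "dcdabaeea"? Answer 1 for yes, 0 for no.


Check if "bec" is a subsequence of "dcdabaeea"
Greedy scan:
  Position 0 ('d'): no match needed
  Position 1 ('c'): no match needed
  Position 2 ('d'): no match needed
  Position 3 ('a'): no match needed
  Position 4 ('b'): matches sub[0] = 'b'
  Position 5 ('a'): no match needed
  Position 6 ('e'): matches sub[1] = 'e'
  Position 7 ('e'): no match needed
  Position 8 ('a'): no match needed
Only matched 2/3 characters => not a subsequence

0


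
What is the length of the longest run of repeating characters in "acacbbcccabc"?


Input: "acacbbcccabc"
Scanning for longest run:
  Position 1 ('c'): new char, reset run to 1
  Position 2 ('a'): new char, reset run to 1
  Position 3 ('c'): new char, reset run to 1
  Position 4 ('b'): new char, reset run to 1
  Position 5 ('b'): continues run of 'b', length=2
  Position 6 ('c'): new char, reset run to 1
  Position 7 ('c'): continues run of 'c', length=2
  Position 8 ('c'): continues run of 'c', length=3
  Position 9 ('a'): new char, reset run to 1
  Position 10 ('b'): new char, reset run to 1
  Position 11 ('c'): new char, reset run to 1
Longest run: 'c' with length 3

3


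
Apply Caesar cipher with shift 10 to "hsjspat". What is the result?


Caesar cipher: shift "hsjspat" by 10
  'h' (pos 7) + 10 = pos 17 = 'r'
  's' (pos 18) + 10 = pos 2 = 'c'
  'j' (pos 9) + 10 = pos 19 = 't'
  's' (pos 18) + 10 = pos 2 = 'c'
  'p' (pos 15) + 10 = pos 25 = 'z'
  'a' (pos 0) + 10 = pos 10 = 'k'
  't' (pos 19) + 10 = pos 3 = 'd'
Result: rctczkd

rctczkd


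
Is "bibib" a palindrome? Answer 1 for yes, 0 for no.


Input: bibib
Reversed: bibib
  Compare pos 0 ('b') with pos 4 ('b'): match
  Compare pos 1 ('i') with pos 3 ('i'): match
Result: palindrome

1


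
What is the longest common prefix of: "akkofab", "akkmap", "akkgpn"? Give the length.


Words: akkofab, akkmap, akkgpn
  Position 0: all 'a' => match
  Position 1: all 'k' => match
  Position 2: all 'k' => match
  Position 3: ('o', 'm', 'g') => mismatch, stop
LCP = "akk" (length 3)

3


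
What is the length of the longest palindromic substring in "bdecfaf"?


Input: "bdecfaf"
Checking substrings for palindromes:
  [4:7] "faf" (len 3) => palindrome
Longest palindromic substring: "faf" with length 3

3


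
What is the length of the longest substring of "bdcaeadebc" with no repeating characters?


Input: "bdcaeadebc"
Sliding window (track last position of each char):
  Position 0 ('b'): window [0,0] length 1 -- new best
  Position 1 ('d'): window [0,1] length 2 -- new best
  Position 2 ('c'): window [0,2] length 3 -- new best
  Position 3 ('a'): window [0,3] length 4 -- new best
  Position 4 ('e'): window [0,4] length 5 -- new best
  Position 5 ('a'): repeat (last at 3), move window start to 4
  Position 5 ('a'): window [4,5] length 2
  Position 6 ('d'): window [4,6] length 3
  Position 7 ('e'): repeat (last at 4), move window start to 5
  Position 7 ('e'): window [5,7] length 3
  Position 8 ('b'): window [5,8] length 4
  Position 9 ('c'): window [5,9] length 5
Longest substring with no repeats: "bdcae" with length 5

5


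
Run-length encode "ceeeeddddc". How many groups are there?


Input: ceeeeddddc
Scanning for consecutive runs:
  Group 1: 'c' x 1 (positions 0-0)
  Group 2: 'e' x 4 (positions 1-4)
  Group 3: 'd' x 4 (positions 5-8)
  Group 4: 'c' x 1 (positions 9-9)
Total groups: 4

4


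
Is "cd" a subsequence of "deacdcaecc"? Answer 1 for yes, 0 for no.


Check if "cd" is a subsequence of "deacdcaecc"
Greedy scan:
  Position 0 ('d'): no match needed
  Position 1 ('e'): no match needed
  Position 2 ('a'): no match needed
  Position 3 ('c'): matches sub[0] = 'c'
  Position 4 ('d'): matches sub[1] = 'd'
  Position 5 ('c'): no match needed
  Position 6 ('a'): no match needed
  Position 7 ('e'): no match needed
  Position 8 ('c'): no match needed
  Position 9 ('c'): no match needed
All 2 characters matched => is a subsequence

1


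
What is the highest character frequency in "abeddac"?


Input: abeddac
Character counts:
  'a': 2
  'b': 1
  'c': 1
  'd': 2
  'e': 1
Maximum frequency: 2

2


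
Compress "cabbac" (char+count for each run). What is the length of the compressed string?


Input: cabbac
Runs:
  'c' x 1 => "c1"
  'a' x 1 => "a1"
  'b' x 2 => "b2"
  'a' x 1 => "a1"
  'c' x 1 => "c1"
Compressed: "c1a1b2a1c1"
Compressed length: 10

10


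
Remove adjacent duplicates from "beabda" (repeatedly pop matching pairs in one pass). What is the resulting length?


Input: beabda
Stack-based adjacent duplicate removal:
  Read 'b': push. Stack: b
  Read 'e': push. Stack: be
  Read 'a': push. Stack: bea
  Read 'b': push. Stack: beab
  Read 'd': push. Stack: beabd
  Read 'a': push. Stack: beabda
Final stack: "beabda" (length 6)

6


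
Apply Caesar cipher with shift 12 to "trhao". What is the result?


Caesar cipher: shift "trhao" by 12
  't' (pos 19) + 12 = pos 5 = 'f'
  'r' (pos 17) + 12 = pos 3 = 'd'
  'h' (pos 7) + 12 = pos 19 = 't'
  'a' (pos 0) + 12 = pos 12 = 'm'
  'o' (pos 14) + 12 = pos 0 = 'a'
Result: fdtma

fdtma


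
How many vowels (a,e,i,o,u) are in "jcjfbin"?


Input: jcjfbin
Checking each character:
  'j' at position 0: consonant
  'c' at position 1: consonant
  'j' at position 2: consonant
  'f' at position 3: consonant
  'b' at position 4: consonant
  'i' at position 5: vowel (running total: 1)
  'n' at position 6: consonant
Total vowels: 1

1


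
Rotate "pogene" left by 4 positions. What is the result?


Input: "pogene", rotate left by 4
First 4 characters: "poge"
Remaining characters: "ne"
Concatenate remaining + first: "ne" + "poge" = "nepoge"

nepoge


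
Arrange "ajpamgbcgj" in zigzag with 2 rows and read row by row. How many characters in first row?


Zigzag "ajpamgbcgj" into 2 rows:
Placing characters:
  'a' => row 0
  'j' => row 1
  'p' => row 0
  'a' => row 1
  'm' => row 0
  'g' => row 1
  'b' => row 0
  'c' => row 1
  'g' => row 0
  'j' => row 1
Rows:
  Row 0: "apmbg"
  Row 1: "jagcj"
First row length: 5

5


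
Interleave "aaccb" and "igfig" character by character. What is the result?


Interleaving "aaccb" and "igfig":
  Position 0: 'a' from first, 'i' from second => "ai"
  Position 1: 'a' from first, 'g' from second => "ag"
  Position 2: 'c' from first, 'f' from second => "cf"
  Position 3: 'c' from first, 'i' from second => "ci"
  Position 4: 'b' from first, 'g' from second => "bg"
Result: aiagcfcibg

aiagcfcibg


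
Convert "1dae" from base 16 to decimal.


Input: "1dae" in base 16
Positional expansion:
  Digit '1' (value 1) x 16^3 = 4096
  Digit 'd' (value 13) x 16^2 = 3328
  Digit 'a' (value 10) x 16^1 = 160
  Digit 'e' (value 14) x 16^0 = 14
Sum = 7598

7598


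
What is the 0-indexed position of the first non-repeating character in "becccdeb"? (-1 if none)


Input: becccdeb
Character frequencies:
  'b': 2
  'c': 3
  'd': 1
  'e': 2
Scanning left to right for freq == 1:
  Position 0 ('b'): freq=2, skip
  Position 1 ('e'): freq=2, skip
  Position 2 ('c'): freq=3, skip
  Position 3 ('c'): freq=3, skip
  Position 4 ('c'): freq=3, skip
  Position 5 ('d'): unique! => answer = 5

5


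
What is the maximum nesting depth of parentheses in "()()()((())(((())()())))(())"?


Input: "()()()((())(((())()())))(())"
Tracking depth:
  Position 0 '(': depth becomes 1
  Position 1 ')': depth becomes 0
  Position 2 '(': depth becomes 1
  Position 3 ')': depth becomes 0
  Position 4 '(': depth becomes 1
  Position 5 ')': depth becomes 0
  Position 6 '(': depth becomes 1
  Position 7 '(': depth becomes 2
  Position 8 '(': depth becomes 3
  Position 9 ')': depth becomes 2
  Position 10 ')': depth becomes 1
  Position 11 '(': depth becomes 2
  Position 12 '(': depth becomes 3
  Position 13 '(': depth becomes 4
  Position 14 '(': depth becomes 5
  Position 15 ')': depth becomes 4
  Position 16 ')': depth becomes 3
  Position 17 '(': depth becomes 4
  Position 18 ')': depth becomes 3
  Position 19 '(': depth becomes 4
  Position 20 ')': depth becomes 3
  Position 21 ')': depth becomes 2
  Position 22 ')': depth becomes 1
  Position 23 ')': depth becomes 0
  Position 24 '(': depth becomes 1
  Position 25 '(': depth becomes 2
  Position 26 ')': depth becomes 1
  Position 27 ')': depth becomes 0
Maximum depth reached: 5

5


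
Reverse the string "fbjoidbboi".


Input: fbjoidbboi
Reading characters right to left:
  Position 9: 'i'
  Position 8: 'o'
  Position 7: 'b'
  Position 6: 'b'
  Position 5: 'd'
  Position 4: 'i'
  Position 3: 'o'
  Position 2: 'j'
  Position 1: 'b'
  Position 0: 'f'
Reversed: iobbdiojbf

iobbdiojbf


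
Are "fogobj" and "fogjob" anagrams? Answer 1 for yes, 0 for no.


Strings: "fogobj", "fogjob"
Sorted first:  bfgjoo
Sorted second: bfgjoo
Sorted forms match => anagrams

1


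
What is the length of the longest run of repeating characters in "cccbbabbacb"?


Input: "cccbbabbacb"
Scanning for longest run:
  Position 1 ('c'): continues run of 'c', length=2
  Position 2 ('c'): continues run of 'c', length=3
  Position 3 ('b'): new char, reset run to 1
  Position 4 ('b'): continues run of 'b', length=2
  Position 5 ('a'): new char, reset run to 1
  Position 6 ('b'): new char, reset run to 1
  Position 7 ('b'): continues run of 'b', length=2
  Position 8 ('a'): new char, reset run to 1
  Position 9 ('c'): new char, reset run to 1
  Position 10 ('b'): new char, reset run to 1
Longest run: 'c' with length 3

3


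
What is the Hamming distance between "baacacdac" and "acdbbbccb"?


Comparing "baacacdac" and "acdbbbccb" position by position:
  Position 0: 'b' vs 'a' => differ
  Position 1: 'a' vs 'c' => differ
  Position 2: 'a' vs 'd' => differ
  Position 3: 'c' vs 'b' => differ
  Position 4: 'a' vs 'b' => differ
  Position 5: 'c' vs 'b' => differ
  Position 6: 'd' vs 'c' => differ
  Position 7: 'a' vs 'c' => differ
  Position 8: 'c' vs 'b' => differ
Total differences (Hamming distance): 9

9


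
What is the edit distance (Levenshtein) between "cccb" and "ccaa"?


Computing edit distance: "cccb" -> "ccaa"
DP table:
           c    c    a    a
      0    1    2    3    4
  c   1    0    1    2    3
  c   2    1    0    1    2
  c   3    2    1    1    2
  b   4    3    2    2    2
Edit distance = dp[4][4] = 2

2


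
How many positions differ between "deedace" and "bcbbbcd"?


Comparing "deedace" and "bcbbbcd" position by position:
  Position 0: 'd' vs 'b' => DIFFER
  Position 1: 'e' vs 'c' => DIFFER
  Position 2: 'e' vs 'b' => DIFFER
  Position 3: 'd' vs 'b' => DIFFER
  Position 4: 'a' vs 'b' => DIFFER
  Position 5: 'c' vs 'c' => same
  Position 6: 'e' vs 'd' => DIFFER
Positions that differ: 6

6


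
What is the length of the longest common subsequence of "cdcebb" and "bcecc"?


LCS of "cdcebb" and "bcecc"
DP table:
           b    c    e    c    c
      0    0    0    0    0    0
  c   0    0    1    1    1    1
  d   0    0    1    1    1    1
  c   0    0    1    1    2    2
  e   0    0    1    2    2    2
  b   0    1    1    2    2    2
  b   0    1    1    2    2    2
LCS length = dp[6][5] = 2

2


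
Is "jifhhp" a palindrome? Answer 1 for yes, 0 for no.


Input: jifhhp
Reversed: phhfij
  Compare pos 0 ('j') with pos 5 ('p'): MISMATCH
  Compare pos 1 ('i') with pos 4 ('h'): MISMATCH
  Compare pos 2 ('f') with pos 3 ('h'): MISMATCH
Result: not a palindrome

0


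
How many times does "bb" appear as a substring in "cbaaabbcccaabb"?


Searching for "bb" in "cbaaabbcccaabb"
Scanning each position:
  Position 0: "cb" => no
  Position 1: "ba" => no
  Position 2: "aa" => no
  Position 3: "aa" => no
  Position 4: "ab" => no
  Position 5: "bb" => MATCH
  Position 6: "bc" => no
  Position 7: "cc" => no
  Position 8: "cc" => no
  Position 9: "ca" => no
  Position 10: "aa" => no
  Position 11: "ab" => no
  Position 12: "bb" => MATCH
Total occurrences: 2

2


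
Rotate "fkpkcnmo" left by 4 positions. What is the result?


Input: "fkpkcnmo", rotate left by 4
First 4 characters: "fkpk"
Remaining characters: "cnmo"
Concatenate remaining + first: "cnmo" + "fkpk" = "cnmofkpk"

cnmofkpk


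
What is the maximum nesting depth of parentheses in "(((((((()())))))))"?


Input: "(((((((()())))))))"
Tracking depth:
  Position 0 '(': depth becomes 1
  Position 1 '(': depth becomes 2
  Position 2 '(': depth becomes 3
  Position 3 '(': depth becomes 4
  Position 4 '(': depth becomes 5
  Position 5 '(': depth becomes 6
  Position 6 '(': depth becomes 7
  Position 7 '(': depth becomes 8
  Position 8 ')': depth becomes 7
  Position 9 '(': depth becomes 8
  Position 10 ')': depth becomes 7
  Position 11 ')': depth becomes 6
  Position 12 ')': depth becomes 5
  Position 13 ')': depth becomes 4
  Position 14 ')': depth becomes 3
  Position 15 ')': depth becomes 2
  Position 16 ')': depth becomes 1
  Position 17 ')': depth becomes 0
Maximum depth reached: 8

8


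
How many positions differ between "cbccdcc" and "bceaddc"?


Comparing "cbccdcc" and "bceaddc" position by position:
  Position 0: 'c' vs 'b' => DIFFER
  Position 1: 'b' vs 'c' => DIFFER
  Position 2: 'c' vs 'e' => DIFFER
  Position 3: 'c' vs 'a' => DIFFER
  Position 4: 'd' vs 'd' => same
  Position 5: 'c' vs 'd' => DIFFER
  Position 6: 'c' vs 'c' => same
Positions that differ: 5

5


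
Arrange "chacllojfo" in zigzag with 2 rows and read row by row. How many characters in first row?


Zigzag "chacllojfo" into 2 rows:
Placing characters:
  'c' => row 0
  'h' => row 1
  'a' => row 0
  'c' => row 1
  'l' => row 0
  'l' => row 1
  'o' => row 0
  'j' => row 1
  'f' => row 0
  'o' => row 1
Rows:
  Row 0: "calof"
  Row 1: "hcljo"
First row length: 5

5


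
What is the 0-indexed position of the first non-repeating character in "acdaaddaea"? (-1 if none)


Input: acdaaddaea
Character frequencies:
  'a': 5
  'c': 1
  'd': 3
  'e': 1
Scanning left to right for freq == 1:
  Position 0 ('a'): freq=5, skip
  Position 1 ('c'): unique! => answer = 1

1


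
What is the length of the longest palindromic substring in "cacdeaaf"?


Input: "cacdeaaf"
Checking substrings for palindromes:
  [0:3] "cac" (len 3) => palindrome
  [5:7] "aa" (len 2) => palindrome
Longest palindromic substring: "cac" with length 3

3


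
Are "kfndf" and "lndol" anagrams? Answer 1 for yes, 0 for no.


Strings: "kfndf", "lndol"
Sorted first:  dffkn
Sorted second: dllno
Differ at position 1: 'f' vs 'l' => not anagrams

0


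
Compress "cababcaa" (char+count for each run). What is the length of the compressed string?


Input: cababcaa
Runs:
  'c' x 1 => "c1"
  'a' x 1 => "a1"
  'b' x 1 => "b1"
  'a' x 1 => "a1"
  'b' x 1 => "b1"
  'c' x 1 => "c1"
  'a' x 2 => "a2"
Compressed: "c1a1b1a1b1c1a2"
Compressed length: 14

14


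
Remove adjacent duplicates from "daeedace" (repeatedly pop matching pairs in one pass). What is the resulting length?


Input: daeedace
Stack-based adjacent duplicate removal:
  Read 'd': push. Stack: d
  Read 'a': push. Stack: da
  Read 'e': push. Stack: dae
  Read 'e': matches stack top 'e' => pop. Stack: da
  Read 'd': push. Stack: dad
  Read 'a': push. Stack: dada
  Read 'c': push. Stack: dadac
  Read 'e': push. Stack: dadace
Final stack: "dadace" (length 6)

6


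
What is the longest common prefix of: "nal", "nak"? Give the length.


Words: nal, nak
  Position 0: all 'n' => match
  Position 1: all 'a' => match
  Position 2: ('l', 'k') => mismatch, stop
LCP = "na" (length 2)

2


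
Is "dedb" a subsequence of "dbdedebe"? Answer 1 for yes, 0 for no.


Check if "dedb" is a subsequence of "dbdedebe"
Greedy scan:
  Position 0 ('d'): matches sub[0] = 'd'
  Position 1 ('b'): no match needed
  Position 2 ('d'): no match needed
  Position 3 ('e'): matches sub[1] = 'e'
  Position 4 ('d'): matches sub[2] = 'd'
  Position 5 ('e'): no match needed
  Position 6 ('b'): matches sub[3] = 'b'
  Position 7 ('e'): no match needed
All 4 characters matched => is a subsequence

1


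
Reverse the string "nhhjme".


Input: nhhjme
Reading characters right to left:
  Position 5: 'e'
  Position 4: 'm'
  Position 3: 'j'
  Position 2: 'h'
  Position 1: 'h'
  Position 0: 'n'
Reversed: emjhhn

emjhhn


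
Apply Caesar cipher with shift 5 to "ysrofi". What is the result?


Caesar cipher: shift "ysrofi" by 5
  'y' (pos 24) + 5 = pos 3 = 'd'
  's' (pos 18) + 5 = pos 23 = 'x'
  'r' (pos 17) + 5 = pos 22 = 'w'
  'o' (pos 14) + 5 = pos 19 = 't'
  'f' (pos 5) + 5 = pos 10 = 'k'
  'i' (pos 8) + 5 = pos 13 = 'n'
Result: dxwtkn

dxwtkn


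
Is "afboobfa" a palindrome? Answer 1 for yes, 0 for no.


Input: afboobfa
Reversed: afboobfa
  Compare pos 0 ('a') with pos 7 ('a'): match
  Compare pos 1 ('f') with pos 6 ('f'): match
  Compare pos 2 ('b') with pos 5 ('b'): match
  Compare pos 3 ('o') with pos 4 ('o'): match
Result: palindrome

1


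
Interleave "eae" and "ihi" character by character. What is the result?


Interleaving "eae" and "ihi":
  Position 0: 'e' from first, 'i' from second => "ei"
  Position 1: 'a' from first, 'h' from second => "ah"
  Position 2: 'e' from first, 'i' from second => "ei"
Result: eiahei

eiahei


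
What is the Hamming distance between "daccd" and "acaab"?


Comparing "daccd" and "acaab" position by position:
  Position 0: 'd' vs 'a' => differ
  Position 1: 'a' vs 'c' => differ
  Position 2: 'c' vs 'a' => differ
  Position 3: 'c' vs 'a' => differ
  Position 4: 'd' vs 'b' => differ
Total differences (Hamming distance): 5

5


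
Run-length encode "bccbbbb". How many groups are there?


Input: bccbbbb
Scanning for consecutive runs:
  Group 1: 'b' x 1 (positions 0-0)
  Group 2: 'c' x 2 (positions 1-2)
  Group 3: 'b' x 4 (positions 3-6)
Total groups: 3

3


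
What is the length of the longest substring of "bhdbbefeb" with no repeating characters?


Input: "bhdbbefeb"
Sliding window (track last position of each char):
  Position 0 ('b'): window [0,0] length 1 -- new best
  Position 1 ('h'): window [0,1] length 2 -- new best
  Position 2 ('d'): window [0,2] length 3 -- new best
  Position 3 ('b'): repeat (last at 0), move window start to 1
  Position 3 ('b'): window [1,3] length 3
  Position 4 ('b'): repeat (last at 3), move window start to 4
  Position 4 ('b'): window [4,4] length 1
  Position 5 ('e'): window [4,5] length 2
  Position 6 ('f'): window [4,6] length 3
  Position 7 ('e'): repeat (last at 5), move window start to 6
  Position 7 ('e'): window [6,7] length 2
  Position 8 ('b'): window [6,8] length 3
Longest substring with no repeats: "bhd" with length 3

3


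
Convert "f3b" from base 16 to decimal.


Input: "f3b" in base 16
Positional expansion:
  Digit 'f' (value 15) x 16^2 = 3840
  Digit '3' (value 3) x 16^1 = 48
  Digit 'b' (value 11) x 16^0 = 11
Sum = 3899

3899


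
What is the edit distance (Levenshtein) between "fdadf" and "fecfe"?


Computing edit distance: "fdadf" -> "fecfe"
DP table:
           f    e    c    f    e
      0    1    2    3    4    5
  f   1    0    1    2    3    4
  d   2    1    1    2    3    4
  a   3    2    2    2    3    4
  d   4    3    3    3    3    4
  f   5    4    4    4    3    4
Edit distance = dp[5][5] = 4

4


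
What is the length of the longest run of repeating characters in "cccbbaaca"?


Input: "cccbbaaca"
Scanning for longest run:
  Position 1 ('c'): continues run of 'c', length=2
  Position 2 ('c'): continues run of 'c', length=3
  Position 3 ('b'): new char, reset run to 1
  Position 4 ('b'): continues run of 'b', length=2
  Position 5 ('a'): new char, reset run to 1
  Position 6 ('a'): continues run of 'a', length=2
  Position 7 ('c'): new char, reset run to 1
  Position 8 ('a'): new char, reset run to 1
Longest run: 'c' with length 3

3


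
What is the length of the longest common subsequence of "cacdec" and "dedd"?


LCS of "cacdec" and "dedd"
DP table:
           d    e    d    d
      0    0    0    0    0
  c   0    0    0    0    0
  a   0    0    0    0    0
  c   0    0    0    0    0
  d   0    1    1    1    1
  e   0    1    2    2    2
  c   0    1    2    2    2
LCS length = dp[6][4] = 2

2


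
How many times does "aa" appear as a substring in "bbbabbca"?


Searching for "aa" in "bbbabbca"
Scanning each position:
  Position 0: "bb" => no
  Position 1: "bb" => no
  Position 2: "ba" => no
  Position 3: "ab" => no
  Position 4: "bb" => no
  Position 5: "bc" => no
  Position 6: "ca" => no
Total occurrences: 0

0


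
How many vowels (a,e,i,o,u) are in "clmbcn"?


Input: clmbcn
Checking each character:
  'c' at position 0: consonant
  'l' at position 1: consonant
  'm' at position 2: consonant
  'b' at position 3: consonant
  'c' at position 4: consonant
  'n' at position 5: consonant
Total vowels: 0

0


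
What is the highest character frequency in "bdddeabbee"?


Input: bdddeabbee
Character counts:
  'a': 1
  'b': 3
  'd': 3
  'e': 3
Maximum frequency: 3

3


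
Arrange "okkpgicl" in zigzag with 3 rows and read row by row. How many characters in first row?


Zigzag "okkpgicl" into 3 rows:
Placing characters:
  'o' => row 0
  'k' => row 1
  'k' => row 2
  'p' => row 1
  'g' => row 0
  'i' => row 1
  'c' => row 2
  'l' => row 1
Rows:
  Row 0: "og"
  Row 1: "kpil"
  Row 2: "kc"
First row length: 2

2


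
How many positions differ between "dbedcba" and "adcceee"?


Comparing "dbedcba" and "adcceee" position by position:
  Position 0: 'd' vs 'a' => DIFFER
  Position 1: 'b' vs 'd' => DIFFER
  Position 2: 'e' vs 'c' => DIFFER
  Position 3: 'd' vs 'c' => DIFFER
  Position 4: 'c' vs 'e' => DIFFER
  Position 5: 'b' vs 'e' => DIFFER
  Position 6: 'a' vs 'e' => DIFFER
Positions that differ: 7

7


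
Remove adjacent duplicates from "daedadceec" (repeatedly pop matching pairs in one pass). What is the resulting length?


Input: daedadceec
Stack-based adjacent duplicate removal:
  Read 'd': push. Stack: d
  Read 'a': push. Stack: da
  Read 'e': push. Stack: dae
  Read 'd': push. Stack: daed
  Read 'a': push. Stack: daeda
  Read 'd': push. Stack: daedad
  Read 'c': push. Stack: daedadc
  Read 'e': push. Stack: daedadce
  Read 'e': matches stack top 'e' => pop. Stack: daedadc
  Read 'c': matches stack top 'c' => pop. Stack: daedad
Final stack: "daedad" (length 6)

6
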